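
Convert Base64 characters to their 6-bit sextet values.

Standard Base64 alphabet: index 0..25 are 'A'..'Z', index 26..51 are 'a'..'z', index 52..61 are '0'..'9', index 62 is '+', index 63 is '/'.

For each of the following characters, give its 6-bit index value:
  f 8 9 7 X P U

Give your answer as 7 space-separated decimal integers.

'f': a..z range, 26 + ord('f') − ord('a') = 31
'8': 0..9 range, 52 + ord('8') − ord('0') = 60
'9': 0..9 range, 52 + ord('9') − ord('0') = 61
'7': 0..9 range, 52 + ord('7') − ord('0') = 59
'X': A..Z range, ord('X') − ord('A') = 23
'P': A..Z range, ord('P') − ord('A') = 15
'U': A..Z range, ord('U') − ord('A') = 20

Answer: 31 60 61 59 23 15 20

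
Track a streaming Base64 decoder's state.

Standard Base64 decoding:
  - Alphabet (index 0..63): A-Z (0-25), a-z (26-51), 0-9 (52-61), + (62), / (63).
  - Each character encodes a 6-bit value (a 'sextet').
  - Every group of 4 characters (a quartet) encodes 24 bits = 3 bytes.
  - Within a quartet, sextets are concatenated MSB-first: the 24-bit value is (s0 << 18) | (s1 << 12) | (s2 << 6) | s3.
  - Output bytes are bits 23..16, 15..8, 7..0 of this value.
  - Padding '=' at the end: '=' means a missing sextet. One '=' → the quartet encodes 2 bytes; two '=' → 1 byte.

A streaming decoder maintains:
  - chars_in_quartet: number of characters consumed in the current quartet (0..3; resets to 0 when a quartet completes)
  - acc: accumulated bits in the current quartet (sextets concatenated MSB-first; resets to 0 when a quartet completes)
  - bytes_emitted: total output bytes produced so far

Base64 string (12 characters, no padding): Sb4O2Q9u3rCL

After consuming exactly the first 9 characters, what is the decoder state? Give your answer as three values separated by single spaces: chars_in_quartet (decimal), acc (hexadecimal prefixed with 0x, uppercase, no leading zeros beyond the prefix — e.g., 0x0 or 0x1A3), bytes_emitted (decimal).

Answer: 1 0x37 6

Derivation:
After char 0 ('S'=18): chars_in_quartet=1 acc=0x12 bytes_emitted=0
After char 1 ('b'=27): chars_in_quartet=2 acc=0x49B bytes_emitted=0
After char 2 ('4'=56): chars_in_quartet=3 acc=0x126F8 bytes_emitted=0
After char 3 ('O'=14): chars_in_quartet=4 acc=0x49BE0E -> emit 49 BE 0E, reset; bytes_emitted=3
After char 4 ('2'=54): chars_in_quartet=1 acc=0x36 bytes_emitted=3
After char 5 ('Q'=16): chars_in_quartet=2 acc=0xD90 bytes_emitted=3
After char 6 ('9'=61): chars_in_quartet=3 acc=0x3643D bytes_emitted=3
After char 7 ('u'=46): chars_in_quartet=4 acc=0xD90F6E -> emit D9 0F 6E, reset; bytes_emitted=6
After char 8 ('3'=55): chars_in_quartet=1 acc=0x37 bytes_emitted=6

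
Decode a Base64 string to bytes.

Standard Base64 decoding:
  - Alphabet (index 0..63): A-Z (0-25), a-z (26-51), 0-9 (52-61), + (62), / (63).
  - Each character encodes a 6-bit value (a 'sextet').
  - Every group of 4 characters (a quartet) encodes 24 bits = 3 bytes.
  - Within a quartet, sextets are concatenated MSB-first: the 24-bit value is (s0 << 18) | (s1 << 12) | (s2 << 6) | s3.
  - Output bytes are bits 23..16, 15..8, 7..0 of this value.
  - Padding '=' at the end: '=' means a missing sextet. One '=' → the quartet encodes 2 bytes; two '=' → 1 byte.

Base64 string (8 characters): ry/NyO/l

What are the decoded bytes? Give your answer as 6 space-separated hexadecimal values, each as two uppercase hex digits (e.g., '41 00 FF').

Answer: AF 2F CD C8 EF E5

Derivation:
After char 0 ('r'=43): chars_in_quartet=1 acc=0x2B bytes_emitted=0
After char 1 ('y'=50): chars_in_quartet=2 acc=0xAF2 bytes_emitted=0
After char 2 ('/'=63): chars_in_quartet=3 acc=0x2BCBF bytes_emitted=0
After char 3 ('N'=13): chars_in_quartet=4 acc=0xAF2FCD -> emit AF 2F CD, reset; bytes_emitted=3
After char 4 ('y'=50): chars_in_quartet=1 acc=0x32 bytes_emitted=3
After char 5 ('O'=14): chars_in_quartet=2 acc=0xC8E bytes_emitted=3
After char 6 ('/'=63): chars_in_quartet=3 acc=0x323BF bytes_emitted=3
After char 7 ('l'=37): chars_in_quartet=4 acc=0xC8EFE5 -> emit C8 EF E5, reset; bytes_emitted=6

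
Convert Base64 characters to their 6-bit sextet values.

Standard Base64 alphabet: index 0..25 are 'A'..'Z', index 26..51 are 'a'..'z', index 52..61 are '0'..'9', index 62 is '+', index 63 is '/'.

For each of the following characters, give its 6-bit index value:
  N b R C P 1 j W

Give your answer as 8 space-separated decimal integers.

Answer: 13 27 17 2 15 53 35 22

Derivation:
'N': A..Z range, ord('N') − ord('A') = 13
'b': a..z range, 26 + ord('b') − ord('a') = 27
'R': A..Z range, ord('R') − ord('A') = 17
'C': A..Z range, ord('C') − ord('A') = 2
'P': A..Z range, ord('P') − ord('A') = 15
'1': 0..9 range, 52 + ord('1') − ord('0') = 53
'j': a..z range, 26 + ord('j') − ord('a') = 35
'W': A..Z range, ord('W') − ord('A') = 22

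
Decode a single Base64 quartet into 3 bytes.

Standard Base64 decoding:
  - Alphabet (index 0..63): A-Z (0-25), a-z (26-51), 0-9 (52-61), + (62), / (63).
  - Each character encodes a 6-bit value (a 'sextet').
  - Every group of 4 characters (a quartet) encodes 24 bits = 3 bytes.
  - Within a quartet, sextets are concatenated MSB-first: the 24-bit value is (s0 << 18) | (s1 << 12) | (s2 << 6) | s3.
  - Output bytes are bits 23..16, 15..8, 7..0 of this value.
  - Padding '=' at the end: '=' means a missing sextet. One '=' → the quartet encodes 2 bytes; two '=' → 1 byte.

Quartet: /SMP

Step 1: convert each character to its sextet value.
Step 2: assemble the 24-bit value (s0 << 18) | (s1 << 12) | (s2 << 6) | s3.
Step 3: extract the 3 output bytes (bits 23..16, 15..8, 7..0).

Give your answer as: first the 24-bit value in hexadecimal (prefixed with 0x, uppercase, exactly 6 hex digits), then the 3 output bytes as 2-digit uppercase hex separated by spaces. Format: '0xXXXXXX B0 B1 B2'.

Sextets: /=63, S=18, M=12, P=15
24-bit: (63<<18) | (18<<12) | (12<<6) | 15
      = 0xFC0000 | 0x012000 | 0x000300 | 0x00000F
      = 0xFD230F
Bytes: (v>>16)&0xFF=FD, (v>>8)&0xFF=23, v&0xFF=0F

Answer: 0xFD230F FD 23 0F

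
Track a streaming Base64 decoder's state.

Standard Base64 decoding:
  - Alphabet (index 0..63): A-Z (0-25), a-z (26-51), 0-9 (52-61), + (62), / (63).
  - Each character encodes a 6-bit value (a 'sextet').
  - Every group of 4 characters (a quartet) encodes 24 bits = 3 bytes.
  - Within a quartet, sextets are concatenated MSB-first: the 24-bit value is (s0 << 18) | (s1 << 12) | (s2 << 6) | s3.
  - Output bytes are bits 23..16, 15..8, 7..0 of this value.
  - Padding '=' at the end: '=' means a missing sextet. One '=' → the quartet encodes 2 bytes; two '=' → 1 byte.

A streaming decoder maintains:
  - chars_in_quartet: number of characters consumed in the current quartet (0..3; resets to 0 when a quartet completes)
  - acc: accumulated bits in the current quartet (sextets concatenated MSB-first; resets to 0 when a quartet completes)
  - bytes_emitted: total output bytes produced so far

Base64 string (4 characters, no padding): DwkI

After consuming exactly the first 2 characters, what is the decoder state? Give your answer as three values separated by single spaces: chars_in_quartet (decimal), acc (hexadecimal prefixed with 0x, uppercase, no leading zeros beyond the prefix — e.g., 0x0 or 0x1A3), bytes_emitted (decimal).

After char 0 ('D'=3): chars_in_quartet=1 acc=0x3 bytes_emitted=0
After char 1 ('w'=48): chars_in_quartet=2 acc=0xF0 bytes_emitted=0

Answer: 2 0xF0 0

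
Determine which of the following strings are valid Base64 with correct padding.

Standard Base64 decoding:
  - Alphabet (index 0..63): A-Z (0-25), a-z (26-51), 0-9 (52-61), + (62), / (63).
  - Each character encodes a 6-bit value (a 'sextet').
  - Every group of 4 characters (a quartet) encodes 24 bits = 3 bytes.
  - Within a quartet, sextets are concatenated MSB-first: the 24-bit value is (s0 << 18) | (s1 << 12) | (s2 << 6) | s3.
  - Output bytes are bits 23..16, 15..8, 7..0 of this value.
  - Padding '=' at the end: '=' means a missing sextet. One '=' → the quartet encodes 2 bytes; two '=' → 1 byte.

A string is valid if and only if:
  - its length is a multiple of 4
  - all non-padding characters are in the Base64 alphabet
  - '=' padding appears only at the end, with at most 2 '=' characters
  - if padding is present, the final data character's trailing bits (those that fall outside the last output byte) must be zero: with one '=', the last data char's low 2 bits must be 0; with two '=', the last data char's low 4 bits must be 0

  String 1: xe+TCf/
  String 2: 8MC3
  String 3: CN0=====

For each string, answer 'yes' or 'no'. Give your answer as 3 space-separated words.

String 1: 'xe+TCf/' → invalid (len=7 not mult of 4)
String 2: '8MC3' → valid
String 3: 'CN0=====' → invalid (5 pad chars (max 2))

Answer: no yes no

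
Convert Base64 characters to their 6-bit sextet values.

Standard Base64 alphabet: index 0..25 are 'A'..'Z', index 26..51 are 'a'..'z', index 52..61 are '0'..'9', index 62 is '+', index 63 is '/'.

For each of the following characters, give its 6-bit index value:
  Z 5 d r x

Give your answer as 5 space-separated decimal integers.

'Z': A..Z range, ord('Z') − ord('A') = 25
'5': 0..9 range, 52 + ord('5') − ord('0') = 57
'd': a..z range, 26 + ord('d') − ord('a') = 29
'r': a..z range, 26 + ord('r') − ord('a') = 43
'x': a..z range, 26 + ord('x') − ord('a') = 49

Answer: 25 57 29 43 49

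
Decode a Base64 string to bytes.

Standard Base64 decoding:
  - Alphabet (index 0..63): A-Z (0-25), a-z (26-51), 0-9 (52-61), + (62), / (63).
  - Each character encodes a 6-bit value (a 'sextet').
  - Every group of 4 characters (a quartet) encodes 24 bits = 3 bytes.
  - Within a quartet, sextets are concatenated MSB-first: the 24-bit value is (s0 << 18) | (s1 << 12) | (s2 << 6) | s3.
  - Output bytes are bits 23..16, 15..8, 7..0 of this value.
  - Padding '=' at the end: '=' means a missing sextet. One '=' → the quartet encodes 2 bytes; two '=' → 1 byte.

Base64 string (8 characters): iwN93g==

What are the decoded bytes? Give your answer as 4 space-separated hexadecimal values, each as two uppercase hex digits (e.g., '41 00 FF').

After char 0 ('i'=34): chars_in_quartet=1 acc=0x22 bytes_emitted=0
After char 1 ('w'=48): chars_in_quartet=2 acc=0x8B0 bytes_emitted=0
After char 2 ('N'=13): chars_in_quartet=3 acc=0x22C0D bytes_emitted=0
After char 3 ('9'=61): chars_in_quartet=4 acc=0x8B037D -> emit 8B 03 7D, reset; bytes_emitted=3
After char 4 ('3'=55): chars_in_quartet=1 acc=0x37 bytes_emitted=3
After char 5 ('g'=32): chars_in_quartet=2 acc=0xDE0 bytes_emitted=3
Padding '==': partial quartet acc=0xDE0 -> emit DE; bytes_emitted=4

Answer: 8B 03 7D DE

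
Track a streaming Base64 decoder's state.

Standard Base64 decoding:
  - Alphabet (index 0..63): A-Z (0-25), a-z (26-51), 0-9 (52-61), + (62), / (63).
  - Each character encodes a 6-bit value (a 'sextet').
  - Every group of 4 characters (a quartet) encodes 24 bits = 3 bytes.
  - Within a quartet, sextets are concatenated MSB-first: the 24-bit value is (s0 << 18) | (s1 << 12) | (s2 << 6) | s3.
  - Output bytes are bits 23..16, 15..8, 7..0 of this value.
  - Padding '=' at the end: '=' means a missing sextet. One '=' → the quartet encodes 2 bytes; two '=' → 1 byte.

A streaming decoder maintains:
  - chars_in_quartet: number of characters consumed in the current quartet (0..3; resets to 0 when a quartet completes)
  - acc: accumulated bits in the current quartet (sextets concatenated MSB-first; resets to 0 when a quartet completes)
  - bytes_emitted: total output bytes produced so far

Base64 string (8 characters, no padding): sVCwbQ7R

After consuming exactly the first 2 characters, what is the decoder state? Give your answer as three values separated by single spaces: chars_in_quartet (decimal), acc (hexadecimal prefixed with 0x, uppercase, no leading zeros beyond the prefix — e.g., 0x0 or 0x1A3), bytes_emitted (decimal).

After char 0 ('s'=44): chars_in_quartet=1 acc=0x2C bytes_emitted=0
After char 1 ('V'=21): chars_in_quartet=2 acc=0xB15 bytes_emitted=0

Answer: 2 0xB15 0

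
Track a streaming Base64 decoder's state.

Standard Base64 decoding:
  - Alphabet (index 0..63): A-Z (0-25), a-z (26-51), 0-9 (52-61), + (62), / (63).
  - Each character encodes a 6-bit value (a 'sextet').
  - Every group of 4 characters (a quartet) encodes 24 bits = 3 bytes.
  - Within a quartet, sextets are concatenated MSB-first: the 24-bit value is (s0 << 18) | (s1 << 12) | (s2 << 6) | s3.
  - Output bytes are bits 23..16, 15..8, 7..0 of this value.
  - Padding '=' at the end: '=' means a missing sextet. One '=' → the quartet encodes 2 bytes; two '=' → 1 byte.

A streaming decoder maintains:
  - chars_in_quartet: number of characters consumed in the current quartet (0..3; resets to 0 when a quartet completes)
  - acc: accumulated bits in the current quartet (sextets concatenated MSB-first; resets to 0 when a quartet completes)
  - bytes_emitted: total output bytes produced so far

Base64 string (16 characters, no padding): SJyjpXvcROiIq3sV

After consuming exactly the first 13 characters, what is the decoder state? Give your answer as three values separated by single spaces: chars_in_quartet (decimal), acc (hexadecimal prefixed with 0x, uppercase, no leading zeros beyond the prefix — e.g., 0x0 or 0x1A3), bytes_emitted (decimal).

Answer: 1 0x2A 9

Derivation:
After char 0 ('S'=18): chars_in_quartet=1 acc=0x12 bytes_emitted=0
After char 1 ('J'=9): chars_in_quartet=2 acc=0x489 bytes_emitted=0
After char 2 ('y'=50): chars_in_quartet=3 acc=0x12272 bytes_emitted=0
After char 3 ('j'=35): chars_in_quartet=4 acc=0x489CA3 -> emit 48 9C A3, reset; bytes_emitted=3
After char 4 ('p'=41): chars_in_quartet=1 acc=0x29 bytes_emitted=3
After char 5 ('X'=23): chars_in_quartet=2 acc=0xA57 bytes_emitted=3
After char 6 ('v'=47): chars_in_quartet=3 acc=0x295EF bytes_emitted=3
After char 7 ('c'=28): chars_in_quartet=4 acc=0xA57BDC -> emit A5 7B DC, reset; bytes_emitted=6
After char 8 ('R'=17): chars_in_quartet=1 acc=0x11 bytes_emitted=6
After char 9 ('O'=14): chars_in_quartet=2 acc=0x44E bytes_emitted=6
After char 10 ('i'=34): chars_in_quartet=3 acc=0x113A2 bytes_emitted=6
After char 11 ('I'=8): chars_in_quartet=4 acc=0x44E888 -> emit 44 E8 88, reset; bytes_emitted=9
After char 12 ('q'=42): chars_in_quartet=1 acc=0x2A bytes_emitted=9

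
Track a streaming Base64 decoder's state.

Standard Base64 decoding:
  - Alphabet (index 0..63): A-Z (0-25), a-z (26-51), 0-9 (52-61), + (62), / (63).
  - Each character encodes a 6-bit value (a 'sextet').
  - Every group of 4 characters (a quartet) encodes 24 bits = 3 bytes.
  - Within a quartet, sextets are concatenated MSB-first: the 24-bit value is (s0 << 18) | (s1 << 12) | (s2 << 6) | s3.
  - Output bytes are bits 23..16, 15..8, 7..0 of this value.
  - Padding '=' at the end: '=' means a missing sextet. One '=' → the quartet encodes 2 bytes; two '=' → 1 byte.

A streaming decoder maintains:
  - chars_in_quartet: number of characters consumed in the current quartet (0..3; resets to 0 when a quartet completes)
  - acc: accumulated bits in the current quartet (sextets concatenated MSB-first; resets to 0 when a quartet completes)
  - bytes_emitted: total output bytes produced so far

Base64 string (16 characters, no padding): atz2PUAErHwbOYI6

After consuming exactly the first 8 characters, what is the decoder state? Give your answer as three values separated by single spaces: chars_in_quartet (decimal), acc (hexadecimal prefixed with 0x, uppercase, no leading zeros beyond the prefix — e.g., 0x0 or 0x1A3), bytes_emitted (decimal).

Answer: 0 0x0 6

Derivation:
After char 0 ('a'=26): chars_in_quartet=1 acc=0x1A bytes_emitted=0
After char 1 ('t'=45): chars_in_quartet=2 acc=0x6AD bytes_emitted=0
After char 2 ('z'=51): chars_in_quartet=3 acc=0x1AB73 bytes_emitted=0
After char 3 ('2'=54): chars_in_quartet=4 acc=0x6ADCF6 -> emit 6A DC F6, reset; bytes_emitted=3
After char 4 ('P'=15): chars_in_quartet=1 acc=0xF bytes_emitted=3
After char 5 ('U'=20): chars_in_quartet=2 acc=0x3D4 bytes_emitted=3
After char 6 ('A'=0): chars_in_quartet=3 acc=0xF500 bytes_emitted=3
After char 7 ('E'=4): chars_in_quartet=4 acc=0x3D4004 -> emit 3D 40 04, reset; bytes_emitted=6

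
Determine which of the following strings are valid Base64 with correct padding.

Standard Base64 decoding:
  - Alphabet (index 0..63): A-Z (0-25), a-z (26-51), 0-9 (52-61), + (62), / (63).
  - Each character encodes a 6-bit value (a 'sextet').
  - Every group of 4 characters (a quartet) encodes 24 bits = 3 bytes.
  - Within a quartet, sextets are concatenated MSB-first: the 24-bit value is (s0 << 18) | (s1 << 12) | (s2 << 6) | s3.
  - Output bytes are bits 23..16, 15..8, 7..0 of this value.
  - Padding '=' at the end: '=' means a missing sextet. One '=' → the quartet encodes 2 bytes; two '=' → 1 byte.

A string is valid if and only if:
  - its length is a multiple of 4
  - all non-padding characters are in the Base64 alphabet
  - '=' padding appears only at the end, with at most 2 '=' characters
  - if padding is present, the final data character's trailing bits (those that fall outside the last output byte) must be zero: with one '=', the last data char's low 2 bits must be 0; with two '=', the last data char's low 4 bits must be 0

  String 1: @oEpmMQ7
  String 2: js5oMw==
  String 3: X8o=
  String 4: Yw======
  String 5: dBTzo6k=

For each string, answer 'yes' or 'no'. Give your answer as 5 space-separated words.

Answer: no yes yes no yes

Derivation:
String 1: '@oEpmMQ7' → invalid (bad char(s): ['@'])
String 2: 'js5oMw==' → valid
String 3: 'X8o=' → valid
String 4: 'Yw======' → invalid (6 pad chars (max 2))
String 5: 'dBTzo6k=' → valid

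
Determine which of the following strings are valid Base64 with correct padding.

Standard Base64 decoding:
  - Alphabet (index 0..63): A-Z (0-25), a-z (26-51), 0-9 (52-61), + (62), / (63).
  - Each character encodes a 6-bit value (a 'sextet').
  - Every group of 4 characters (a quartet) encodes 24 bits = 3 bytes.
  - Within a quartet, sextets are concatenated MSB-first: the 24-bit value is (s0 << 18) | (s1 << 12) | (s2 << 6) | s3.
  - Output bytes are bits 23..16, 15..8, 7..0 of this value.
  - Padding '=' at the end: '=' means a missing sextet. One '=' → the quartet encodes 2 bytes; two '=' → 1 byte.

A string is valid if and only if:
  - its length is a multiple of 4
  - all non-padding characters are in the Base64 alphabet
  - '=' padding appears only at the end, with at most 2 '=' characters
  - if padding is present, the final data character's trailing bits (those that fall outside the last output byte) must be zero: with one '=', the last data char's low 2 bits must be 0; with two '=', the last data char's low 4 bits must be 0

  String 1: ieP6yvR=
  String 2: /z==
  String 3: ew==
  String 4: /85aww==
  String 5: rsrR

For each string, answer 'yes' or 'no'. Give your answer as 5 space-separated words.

String 1: 'ieP6yvR=' → invalid (bad trailing bits)
String 2: '/z==' → invalid (bad trailing bits)
String 3: 'ew==' → valid
String 4: '/85aww==' → valid
String 5: 'rsrR' → valid

Answer: no no yes yes yes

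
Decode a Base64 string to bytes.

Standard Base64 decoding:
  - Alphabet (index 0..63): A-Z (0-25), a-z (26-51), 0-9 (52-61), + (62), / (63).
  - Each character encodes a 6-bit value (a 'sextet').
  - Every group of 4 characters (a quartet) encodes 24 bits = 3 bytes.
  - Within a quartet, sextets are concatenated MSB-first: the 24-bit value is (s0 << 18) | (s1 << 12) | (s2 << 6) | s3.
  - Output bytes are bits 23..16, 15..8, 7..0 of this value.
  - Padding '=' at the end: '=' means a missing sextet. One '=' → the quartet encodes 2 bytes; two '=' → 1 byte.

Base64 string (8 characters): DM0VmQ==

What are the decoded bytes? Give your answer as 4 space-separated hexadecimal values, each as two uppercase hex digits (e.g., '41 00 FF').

After char 0 ('D'=3): chars_in_quartet=1 acc=0x3 bytes_emitted=0
After char 1 ('M'=12): chars_in_quartet=2 acc=0xCC bytes_emitted=0
After char 2 ('0'=52): chars_in_quartet=3 acc=0x3334 bytes_emitted=0
After char 3 ('V'=21): chars_in_quartet=4 acc=0xCCD15 -> emit 0C CD 15, reset; bytes_emitted=3
After char 4 ('m'=38): chars_in_quartet=1 acc=0x26 bytes_emitted=3
After char 5 ('Q'=16): chars_in_quartet=2 acc=0x990 bytes_emitted=3
Padding '==': partial quartet acc=0x990 -> emit 99; bytes_emitted=4

Answer: 0C CD 15 99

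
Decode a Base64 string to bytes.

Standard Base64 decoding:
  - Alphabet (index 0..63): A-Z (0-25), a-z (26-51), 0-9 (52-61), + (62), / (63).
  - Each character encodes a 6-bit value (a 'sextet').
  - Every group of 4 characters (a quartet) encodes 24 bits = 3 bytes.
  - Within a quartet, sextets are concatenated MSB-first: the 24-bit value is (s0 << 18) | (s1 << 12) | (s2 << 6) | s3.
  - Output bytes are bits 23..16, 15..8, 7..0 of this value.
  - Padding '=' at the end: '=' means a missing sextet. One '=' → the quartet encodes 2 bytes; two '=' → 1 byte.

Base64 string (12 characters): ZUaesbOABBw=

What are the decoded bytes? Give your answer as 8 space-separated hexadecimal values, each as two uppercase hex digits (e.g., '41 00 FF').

After char 0 ('Z'=25): chars_in_quartet=1 acc=0x19 bytes_emitted=0
After char 1 ('U'=20): chars_in_quartet=2 acc=0x654 bytes_emitted=0
After char 2 ('a'=26): chars_in_quartet=3 acc=0x1951A bytes_emitted=0
After char 3 ('e'=30): chars_in_quartet=4 acc=0x65469E -> emit 65 46 9E, reset; bytes_emitted=3
After char 4 ('s'=44): chars_in_quartet=1 acc=0x2C bytes_emitted=3
After char 5 ('b'=27): chars_in_quartet=2 acc=0xB1B bytes_emitted=3
After char 6 ('O'=14): chars_in_quartet=3 acc=0x2C6CE bytes_emitted=3
After char 7 ('A'=0): chars_in_quartet=4 acc=0xB1B380 -> emit B1 B3 80, reset; bytes_emitted=6
After char 8 ('B'=1): chars_in_quartet=1 acc=0x1 bytes_emitted=6
After char 9 ('B'=1): chars_in_quartet=2 acc=0x41 bytes_emitted=6
After char 10 ('w'=48): chars_in_quartet=3 acc=0x1070 bytes_emitted=6
Padding '=': partial quartet acc=0x1070 -> emit 04 1C; bytes_emitted=8

Answer: 65 46 9E B1 B3 80 04 1C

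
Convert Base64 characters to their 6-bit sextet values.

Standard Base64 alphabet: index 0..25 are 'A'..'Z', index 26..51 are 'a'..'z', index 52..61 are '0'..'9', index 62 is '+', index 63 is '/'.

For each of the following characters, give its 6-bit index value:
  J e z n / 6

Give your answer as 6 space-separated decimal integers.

'J': A..Z range, ord('J') − ord('A') = 9
'e': a..z range, 26 + ord('e') − ord('a') = 30
'z': a..z range, 26 + ord('z') − ord('a') = 51
'n': a..z range, 26 + ord('n') − ord('a') = 39
'/': index 63
'6': 0..9 range, 52 + ord('6') − ord('0') = 58

Answer: 9 30 51 39 63 58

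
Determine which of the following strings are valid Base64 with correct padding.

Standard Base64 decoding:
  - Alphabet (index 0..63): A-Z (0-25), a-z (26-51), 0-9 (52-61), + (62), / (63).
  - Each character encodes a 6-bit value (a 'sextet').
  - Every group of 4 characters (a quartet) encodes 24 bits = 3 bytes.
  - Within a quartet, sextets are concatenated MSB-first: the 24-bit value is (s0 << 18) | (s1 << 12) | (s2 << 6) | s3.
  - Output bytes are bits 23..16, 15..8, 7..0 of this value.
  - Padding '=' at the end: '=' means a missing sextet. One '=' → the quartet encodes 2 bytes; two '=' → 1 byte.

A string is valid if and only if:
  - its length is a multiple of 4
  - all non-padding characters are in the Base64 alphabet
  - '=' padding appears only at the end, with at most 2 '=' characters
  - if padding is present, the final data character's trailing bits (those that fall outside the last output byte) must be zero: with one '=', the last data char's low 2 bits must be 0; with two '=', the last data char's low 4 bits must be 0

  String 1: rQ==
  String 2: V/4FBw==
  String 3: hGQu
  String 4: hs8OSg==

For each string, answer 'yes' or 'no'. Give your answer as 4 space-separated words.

String 1: 'rQ==' → valid
String 2: 'V/4FBw==' → valid
String 3: 'hGQu' → valid
String 4: 'hs8OSg==' → valid

Answer: yes yes yes yes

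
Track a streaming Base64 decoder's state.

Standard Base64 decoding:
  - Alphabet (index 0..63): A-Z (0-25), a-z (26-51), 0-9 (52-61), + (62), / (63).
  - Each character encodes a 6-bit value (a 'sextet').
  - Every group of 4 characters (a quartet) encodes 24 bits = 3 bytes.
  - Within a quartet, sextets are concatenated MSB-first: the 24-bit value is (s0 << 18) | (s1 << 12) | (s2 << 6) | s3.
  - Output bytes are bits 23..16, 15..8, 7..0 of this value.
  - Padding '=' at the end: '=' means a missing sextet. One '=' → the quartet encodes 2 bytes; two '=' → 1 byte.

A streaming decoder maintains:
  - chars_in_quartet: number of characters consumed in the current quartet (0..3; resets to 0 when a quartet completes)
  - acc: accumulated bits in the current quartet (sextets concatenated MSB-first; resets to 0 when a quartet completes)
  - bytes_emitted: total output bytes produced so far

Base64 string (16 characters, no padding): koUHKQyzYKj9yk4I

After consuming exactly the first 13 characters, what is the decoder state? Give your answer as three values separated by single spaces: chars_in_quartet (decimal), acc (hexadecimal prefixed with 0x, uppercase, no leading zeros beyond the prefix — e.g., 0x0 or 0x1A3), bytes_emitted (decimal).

Answer: 1 0x32 9

Derivation:
After char 0 ('k'=36): chars_in_quartet=1 acc=0x24 bytes_emitted=0
After char 1 ('o'=40): chars_in_quartet=2 acc=0x928 bytes_emitted=0
After char 2 ('U'=20): chars_in_quartet=3 acc=0x24A14 bytes_emitted=0
After char 3 ('H'=7): chars_in_quartet=4 acc=0x928507 -> emit 92 85 07, reset; bytes_emitted=3
After char 4 ('K'=10): chars_in_quartet=1 acc=0xA bytes_emitted=3
After char 5 ('Q'=16): chars_in_quartet=2 acc=0x290 bytes_emitted=3
After char 6 ('y'=50): chars_in_quartet=3 acc=0xA432 bytes_emitted=3
After char 7 ('z'=51): chars_in_quartet=4 acc=0x290CB3 -> emit 29 0C B3, reset; bytes_emitted=6
After char 8 ('Y'=24): chars_in_quartet=1 acc=0x18 bytes_emitted=6
After char 9 ('K'=10): chars_in_quartet=2 acc=0x60A bytes_emitted=6
After char 10 ('j'=35): chars_in_quartet=3 acc=0x182A3 bytes_emitted=6
After char 11 ('9'=61): chars_in_quartet=4 acc=0x60A8FD -> emit 60 A8 FD, reset; bytes_emitted=9
After char 12 ('y'=50): chars_in_quartet=1 acc=0x32 bytes_emitted=9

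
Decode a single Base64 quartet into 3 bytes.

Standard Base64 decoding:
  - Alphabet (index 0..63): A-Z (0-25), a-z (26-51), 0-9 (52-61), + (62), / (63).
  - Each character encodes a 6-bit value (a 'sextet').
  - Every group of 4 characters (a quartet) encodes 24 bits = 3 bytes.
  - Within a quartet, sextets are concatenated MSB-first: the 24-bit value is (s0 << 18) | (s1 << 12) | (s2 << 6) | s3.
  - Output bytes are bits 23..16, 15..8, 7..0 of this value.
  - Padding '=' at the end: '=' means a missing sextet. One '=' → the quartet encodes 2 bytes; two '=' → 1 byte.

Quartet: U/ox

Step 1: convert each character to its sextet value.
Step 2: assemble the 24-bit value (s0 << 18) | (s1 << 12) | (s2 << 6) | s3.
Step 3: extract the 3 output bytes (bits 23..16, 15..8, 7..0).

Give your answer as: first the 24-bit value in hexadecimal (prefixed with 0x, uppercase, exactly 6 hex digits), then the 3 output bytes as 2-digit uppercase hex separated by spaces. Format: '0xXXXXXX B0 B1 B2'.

Sextets: U=20, /=63, o=40, x=49
24-bit: (20<<18) | (63<<12) | (40<<6) | 49
      = 0x500000 | 0x03F000 | 0x000A00 | 0x000031
      = 0x53FA31
Bytes: (v>>16)&0xFF=53, (v>>8)&0xFF=FA, v&0xFF=31

Answer: 0x53FA31 53 FA 31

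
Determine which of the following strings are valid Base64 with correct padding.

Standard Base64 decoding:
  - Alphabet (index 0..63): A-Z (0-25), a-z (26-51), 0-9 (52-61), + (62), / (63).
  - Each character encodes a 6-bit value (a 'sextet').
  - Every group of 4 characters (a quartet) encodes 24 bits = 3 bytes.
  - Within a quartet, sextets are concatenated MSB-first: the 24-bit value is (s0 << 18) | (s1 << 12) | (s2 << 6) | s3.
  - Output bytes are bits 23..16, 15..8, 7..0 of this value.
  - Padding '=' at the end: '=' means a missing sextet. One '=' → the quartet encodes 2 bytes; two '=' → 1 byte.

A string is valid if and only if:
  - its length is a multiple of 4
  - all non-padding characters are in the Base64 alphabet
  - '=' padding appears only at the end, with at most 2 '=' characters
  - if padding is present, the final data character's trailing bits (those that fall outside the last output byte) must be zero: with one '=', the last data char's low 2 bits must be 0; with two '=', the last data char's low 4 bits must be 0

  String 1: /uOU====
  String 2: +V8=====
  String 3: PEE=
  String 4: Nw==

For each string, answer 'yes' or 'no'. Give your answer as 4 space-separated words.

Answer: no no yes yes

Derivation:
String 1: '/uOU====' → invalid (4 pad chars (max 2))
String 2: '+V8=====' → invalid (5 pad chars (max 2))
String 3: 'PEE=' → valid
String 4: 'Nw==' → valid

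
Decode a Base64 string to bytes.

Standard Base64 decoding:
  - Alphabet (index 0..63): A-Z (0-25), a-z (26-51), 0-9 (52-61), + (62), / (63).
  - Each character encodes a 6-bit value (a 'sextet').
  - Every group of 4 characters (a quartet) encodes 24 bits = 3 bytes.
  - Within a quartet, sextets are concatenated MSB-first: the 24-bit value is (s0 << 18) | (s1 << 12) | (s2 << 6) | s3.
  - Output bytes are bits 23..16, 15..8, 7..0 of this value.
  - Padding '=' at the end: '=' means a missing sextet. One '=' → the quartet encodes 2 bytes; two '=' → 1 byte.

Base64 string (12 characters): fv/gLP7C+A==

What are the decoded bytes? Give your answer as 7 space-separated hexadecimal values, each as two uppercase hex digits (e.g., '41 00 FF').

Answer: 7E FF E0 2C FE C2 F8

Derivation:
After char 0 ('f'=31): chars_in_quartet=1 acc=0x1F bytes_emitted=0
After char 1 ('v'=47): chars_in_quartet=2 acc=0x7EF bytes_emitted=0
After char 2 ('/'=63): chars_in_quartet=3 acc=0x1FBFF bytes_emitted=0
After char 3 ('g'=32): chars_in_quartet=4 acc=0x7EFFE0 -> emit 7E FF E0, reset; bytes_emitted=3
After char 4 ('L'=11): chars_in_quartet=1 acc=0xB bytes_emitted=3
After char 5 ('P'=15): chars_in_quartet=2 acc=0x2CF bytes_emitted=3
After char 6 ('7'=59): chars_in_quartet=3 acc=0xB3FB bytes_emitted=3
After char 7 ('C'=2): chars_in_quartet=4 acc=0x2CFEC2 -> emit 2C FE C2, reset; bytes_emitted=6
After char 8 ('+'=62): chars_in_quartet=1 acc=0x3E bytes_emitted=6
After char 9 ('A'=0): chars_in_quartet=2 acc=0xF80 bytes_emitted=6
Padding '==': partial quartet acc=0xF80 -> emit F8; bytes_emitted=7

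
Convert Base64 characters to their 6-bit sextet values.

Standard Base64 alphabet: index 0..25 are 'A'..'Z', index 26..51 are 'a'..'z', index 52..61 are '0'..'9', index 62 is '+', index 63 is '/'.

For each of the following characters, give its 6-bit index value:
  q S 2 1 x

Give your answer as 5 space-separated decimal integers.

Answer: 42 18 54 53 49

Derivation:
'q': a..z range, 26 + ord('q') − ord('a') = 42
'S': A..Z range, ord('S') − ord('A') = 18
'2': 0..9 range, 52 + ord('2') − ord('0') = 54
'1': 0..9 range, 52 + ord('1') − ord('0') = 53
'x': a..z range, 26 + ord('x') − ord('a') = 49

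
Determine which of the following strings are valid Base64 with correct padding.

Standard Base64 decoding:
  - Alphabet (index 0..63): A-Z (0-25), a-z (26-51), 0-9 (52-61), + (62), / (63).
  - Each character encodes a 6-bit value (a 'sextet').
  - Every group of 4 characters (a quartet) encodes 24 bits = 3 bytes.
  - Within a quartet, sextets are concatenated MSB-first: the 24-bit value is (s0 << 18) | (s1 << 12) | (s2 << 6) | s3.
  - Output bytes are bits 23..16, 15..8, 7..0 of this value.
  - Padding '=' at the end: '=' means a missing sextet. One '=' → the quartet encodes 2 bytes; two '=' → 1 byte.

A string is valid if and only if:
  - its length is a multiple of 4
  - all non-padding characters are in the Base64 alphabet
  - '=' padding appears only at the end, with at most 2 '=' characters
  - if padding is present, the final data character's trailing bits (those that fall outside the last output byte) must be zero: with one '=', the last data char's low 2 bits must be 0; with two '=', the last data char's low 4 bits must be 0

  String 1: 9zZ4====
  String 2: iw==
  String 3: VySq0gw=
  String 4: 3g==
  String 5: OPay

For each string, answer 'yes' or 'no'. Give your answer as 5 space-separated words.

String 1: '9zZ4====' → invalid (4 pad chars (max 2))
String 2: 'iw==' → valid
String 3: 'VySq0gw=' → valid
String 4: '3g==' → valid
String 5: 'OPay' → valid

Answer: no yes yes yes yes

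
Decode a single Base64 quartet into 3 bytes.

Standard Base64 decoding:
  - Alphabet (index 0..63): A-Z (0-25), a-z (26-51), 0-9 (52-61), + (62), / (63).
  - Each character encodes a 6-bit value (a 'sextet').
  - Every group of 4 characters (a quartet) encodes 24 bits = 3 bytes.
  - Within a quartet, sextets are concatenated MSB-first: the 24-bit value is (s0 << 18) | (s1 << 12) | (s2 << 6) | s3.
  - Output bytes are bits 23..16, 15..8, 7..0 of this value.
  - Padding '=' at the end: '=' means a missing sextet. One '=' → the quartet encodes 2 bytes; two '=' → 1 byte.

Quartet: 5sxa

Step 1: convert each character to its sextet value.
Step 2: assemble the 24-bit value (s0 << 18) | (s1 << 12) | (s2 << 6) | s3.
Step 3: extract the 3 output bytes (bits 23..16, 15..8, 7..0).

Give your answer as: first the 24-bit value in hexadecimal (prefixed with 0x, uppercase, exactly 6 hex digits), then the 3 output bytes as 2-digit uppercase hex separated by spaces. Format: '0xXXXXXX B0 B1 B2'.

Sextets: 5=57, s=44, x=49, a=26
24-bit: (57<<18) | (44<<12) | (49<<6) | 26
      = 0xE40000 | 0x02C000 | 0x000C40 | 0x00001A
      = 0xE6CC5A
Bytes: (v>>16)&0xFF=E6, (v>>8)&0xFF=CC, v&0xFF=5A

Answer: 0xE6CC5A E6 CC 5A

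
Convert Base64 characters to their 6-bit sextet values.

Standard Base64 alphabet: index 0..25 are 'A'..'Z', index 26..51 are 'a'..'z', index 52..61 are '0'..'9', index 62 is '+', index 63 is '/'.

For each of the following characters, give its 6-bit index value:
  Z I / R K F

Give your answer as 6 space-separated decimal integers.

'Z': A..Z range, ord('Z') − ord('A') = 25
'I': A..Z range, ord('I') − ord('A') = 8
'/': index 63
'R': A..Z range, ord('R') − ord('A') = 17
'K': A..Z range, ord('K') − ord('A') = 10
'F': A..Z range, ord('F') − ord('A') = 5

Answer: 25 8 63 17 10 5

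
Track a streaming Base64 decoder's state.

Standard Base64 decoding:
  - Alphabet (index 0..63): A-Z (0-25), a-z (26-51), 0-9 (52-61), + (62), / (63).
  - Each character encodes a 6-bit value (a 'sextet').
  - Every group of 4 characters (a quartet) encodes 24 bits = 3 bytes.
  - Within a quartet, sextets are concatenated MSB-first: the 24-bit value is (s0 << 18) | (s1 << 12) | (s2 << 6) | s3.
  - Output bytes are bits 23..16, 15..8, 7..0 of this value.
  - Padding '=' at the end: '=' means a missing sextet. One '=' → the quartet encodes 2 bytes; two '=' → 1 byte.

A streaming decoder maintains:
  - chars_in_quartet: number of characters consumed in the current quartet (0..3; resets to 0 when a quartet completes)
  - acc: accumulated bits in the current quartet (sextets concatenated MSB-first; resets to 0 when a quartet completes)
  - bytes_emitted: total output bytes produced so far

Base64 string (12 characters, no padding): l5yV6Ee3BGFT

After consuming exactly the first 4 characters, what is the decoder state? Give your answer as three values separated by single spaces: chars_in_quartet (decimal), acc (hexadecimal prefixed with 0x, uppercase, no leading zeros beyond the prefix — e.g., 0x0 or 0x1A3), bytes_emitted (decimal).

After char 0 ('l'=37): chars_in_quartet=1 acc=0x25 bytes_emitted=0
After char 1 ('5'=57): chars_in_quartet=2 acc=0x979 bytes_emitted=0
After char 2 ('y'=50): chars_in_quartet=3 acc=0x25E72 bytes_emitted=0
After char 3 ('V'=21): chars_in_quartet=4 acc=0x979C95 -> emit 97 9C 95, reset; bytes_emitted=3

Answer: 0 0x0 3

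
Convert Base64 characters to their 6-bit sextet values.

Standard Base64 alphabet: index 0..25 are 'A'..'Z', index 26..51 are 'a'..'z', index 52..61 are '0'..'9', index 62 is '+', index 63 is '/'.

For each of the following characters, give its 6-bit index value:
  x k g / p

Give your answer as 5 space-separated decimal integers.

Answer: 49 36 32 63 41

Derivation:
'x': a..z range, 26 + ord('x') − ord('a') = 49
'k': a..z range, 26 + ord('k') − ord('a') = 36
'g': a..z range, 26 + ord('g') − ord('a') = 32
'/': index 63
'p': a..z range, 26 + ord('p') − ord('a') = 41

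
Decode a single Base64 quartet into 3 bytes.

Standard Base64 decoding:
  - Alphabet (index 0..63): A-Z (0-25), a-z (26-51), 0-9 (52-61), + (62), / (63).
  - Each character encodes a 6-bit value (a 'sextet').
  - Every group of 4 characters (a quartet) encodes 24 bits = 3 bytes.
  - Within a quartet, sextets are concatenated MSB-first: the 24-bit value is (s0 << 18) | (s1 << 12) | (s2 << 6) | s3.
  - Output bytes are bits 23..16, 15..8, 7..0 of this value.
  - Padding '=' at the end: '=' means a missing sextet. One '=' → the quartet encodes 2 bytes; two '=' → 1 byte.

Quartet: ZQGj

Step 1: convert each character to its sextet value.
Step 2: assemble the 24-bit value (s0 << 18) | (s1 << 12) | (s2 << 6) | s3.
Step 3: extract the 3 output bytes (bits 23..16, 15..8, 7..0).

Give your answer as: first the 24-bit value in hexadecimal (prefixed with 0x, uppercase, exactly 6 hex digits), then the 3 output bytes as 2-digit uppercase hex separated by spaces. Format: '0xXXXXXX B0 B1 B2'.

Answer: 0x6501A3 65 01 A3

Derivation:
Sextets: Z=25, Q=16, G=6, j=35
24-bit: (25<<18) | (16<<12) | (6<<6) | 35
      = 0x640000 | 0x010000 | 0x000180 | 0x000023
      = 0x6501A3
Bytes: (v>>16)&0xFF=65, (v>>8)&0xFF=01, v&0xFF=A3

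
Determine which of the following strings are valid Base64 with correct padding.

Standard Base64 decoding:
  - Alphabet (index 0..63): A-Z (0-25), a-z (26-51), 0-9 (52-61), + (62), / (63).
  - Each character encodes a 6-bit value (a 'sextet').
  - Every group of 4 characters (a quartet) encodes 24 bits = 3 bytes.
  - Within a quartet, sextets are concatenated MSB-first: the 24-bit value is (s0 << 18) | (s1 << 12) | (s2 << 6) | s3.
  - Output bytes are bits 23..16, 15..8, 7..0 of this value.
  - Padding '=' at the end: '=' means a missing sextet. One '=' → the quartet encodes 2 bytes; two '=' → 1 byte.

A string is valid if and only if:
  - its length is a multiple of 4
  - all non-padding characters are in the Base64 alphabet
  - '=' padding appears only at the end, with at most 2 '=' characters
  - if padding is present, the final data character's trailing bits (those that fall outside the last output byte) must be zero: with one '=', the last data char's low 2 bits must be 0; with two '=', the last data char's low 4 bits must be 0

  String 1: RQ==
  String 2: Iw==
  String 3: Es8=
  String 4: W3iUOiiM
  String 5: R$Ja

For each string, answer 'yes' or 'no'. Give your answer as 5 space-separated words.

Answer: yes yes yes yes no

Derivation:
String 1: 'RQ==' → valid
String 2: 'Iw==' → valid
String 3: 'Es8=' → valid
String 4: 'W3iUOiiM' → valid
String 5: 'R$Ja' → invalid (bad char(s): ['$'])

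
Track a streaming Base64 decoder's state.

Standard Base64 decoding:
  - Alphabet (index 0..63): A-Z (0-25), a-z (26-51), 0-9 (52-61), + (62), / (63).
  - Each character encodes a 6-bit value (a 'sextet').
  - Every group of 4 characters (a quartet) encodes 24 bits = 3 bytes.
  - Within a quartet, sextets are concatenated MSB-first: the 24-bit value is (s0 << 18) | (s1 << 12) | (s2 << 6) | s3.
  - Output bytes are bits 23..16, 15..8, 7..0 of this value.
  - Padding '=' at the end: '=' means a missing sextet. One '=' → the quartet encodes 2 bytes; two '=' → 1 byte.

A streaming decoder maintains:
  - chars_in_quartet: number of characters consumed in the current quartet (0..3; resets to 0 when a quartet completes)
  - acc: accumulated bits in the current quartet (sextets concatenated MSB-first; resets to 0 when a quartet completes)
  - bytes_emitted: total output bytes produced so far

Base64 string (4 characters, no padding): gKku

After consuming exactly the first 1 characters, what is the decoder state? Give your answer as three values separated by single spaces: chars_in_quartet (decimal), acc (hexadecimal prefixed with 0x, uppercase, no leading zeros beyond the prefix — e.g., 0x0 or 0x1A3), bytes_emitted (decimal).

Answer: 1 0x20 0

Derivation:
After char 0 ('g'=32): chars_in_quartet=1 acc=0x20 bytes_emitted=0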